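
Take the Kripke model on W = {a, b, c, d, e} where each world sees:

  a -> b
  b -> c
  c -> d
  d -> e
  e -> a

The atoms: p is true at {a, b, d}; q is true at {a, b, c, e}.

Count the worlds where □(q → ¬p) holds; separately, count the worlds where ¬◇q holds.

3 and 1

For □(q → ¬p):
a: successors {b}; q → ¬p there: b:F. ✗
b: successors {c}; q → ¬p there: c:T. ✓
c: successors {d}; q → ¬p there: d:T. ✓
d: successors {e}; q → ¬p there: e:T. ✓
e: successors {a}; q → ¬p there: a:F. ✗
— 3 worlds.
For ¬◇q:
a: ◇q is T. ✗
b: ◇q is T. ✗
c: ◇q is F. ✓
d: ◇q is T. ✗
e: ◇q is T. ✗
— 1 world.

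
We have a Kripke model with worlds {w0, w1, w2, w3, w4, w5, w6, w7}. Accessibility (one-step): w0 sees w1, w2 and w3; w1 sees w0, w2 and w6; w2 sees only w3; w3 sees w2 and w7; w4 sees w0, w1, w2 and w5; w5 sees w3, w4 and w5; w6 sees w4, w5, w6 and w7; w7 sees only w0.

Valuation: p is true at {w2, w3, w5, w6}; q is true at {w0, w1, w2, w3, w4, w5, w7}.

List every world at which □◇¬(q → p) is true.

{w2, w5, w6, w7}

w0: successors {w1, w2, w3}; ◇¬(q → p) there: w1:T, w2:F, w3:T. ✗
w1: successors {w0, w2, w6}; ◇¬(q → p) there: w0:T, w2:F, w6:T. ✗
w2: successors {w3}; ◇¬(q → p) there: w3:T. ✓
w3: successors {w2, w7}; ◇¬(q → p) there: w2:F, w7:T. ✗
w4: successors {w0, w1, w2, w5}; ◇¬(q → p) there: w0:T, w1:T, w2:F, w5:T. ✗
w5: successors {w3, w4, w5}; ◇¬(q → p) there: w3:T, w4:T, w5:T. ✓
w6: successors {w4, w5, w6, w7}; ◇¬(q → p) there: w4:T, w5:T, w6:T, w7:T. ✓
w7: successors {w0}; ◇¬(q → p) there: w0:T. ✓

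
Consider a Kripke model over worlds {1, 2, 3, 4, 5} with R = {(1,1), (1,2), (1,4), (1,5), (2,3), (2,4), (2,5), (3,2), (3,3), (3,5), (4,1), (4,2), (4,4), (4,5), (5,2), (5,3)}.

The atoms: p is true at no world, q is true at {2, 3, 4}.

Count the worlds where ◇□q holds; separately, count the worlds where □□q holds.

For ◇□q:
1: successors {1, 2, 4, 5}; □q there: 1:F, 2:F, 4:F, 5:T. ✓
2: successors {3, 4, 5}; □q there: 3:F, 4:F, 5:T. ✓
3: successors {2, 3, 5}; □q there: 2:F, 3:F, 5:T. ✓
4: successors {1, 2, 4, 5}; □q there: 1:F, 2:F, 4:F, 5:T. ✓
5: successors {2, 3}; □q there: 2:F, 3:F. ✗
— 4 worlds.
For □□q:
1: successors {1, 2, 4, 5}; □q there: 1:F, 2:F, 4:F, 5:T. ✗
2: successors {3, 4, 5}; □q there: 3:F, 4:F, 5:T. ✗
3: successors {2, 3, 5}; □q there: 2:F, 3:F, 5:T. ✗
4: successors {1, 2, 4, 5}; □q there: 1:F, 2:F, 4:F, 5:T. ✗
5: successors {2, 3}; □q there: 2:F, 3:F. ✗
— 0 worlds.

4 and 0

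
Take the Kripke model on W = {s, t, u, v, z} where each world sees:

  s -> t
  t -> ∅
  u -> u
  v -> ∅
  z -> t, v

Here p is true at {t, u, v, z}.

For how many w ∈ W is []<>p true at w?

s: successors {t}; <>p there: t:F. ✗
t: no successors, so []<>p holds vacuously. ✓
u: successors {u}; <>p there: u:T. ✓
v: no successors, so []<>p holds vacuously. ✓
z: successors {t, v}; <>p there: t:F, v:F. ✗
Satisfying worlds: {t, u, v}.

3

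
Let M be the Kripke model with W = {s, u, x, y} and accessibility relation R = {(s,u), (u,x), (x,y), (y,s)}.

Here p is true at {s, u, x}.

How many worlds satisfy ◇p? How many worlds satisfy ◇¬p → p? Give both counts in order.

For ◇p:
s: successors {u}; p there: u:T. ✓
u: successors {x}; p there: x:T. ✓
x: successors {y}; p there: y:F. ✗
y: successors {s}; p there: s:T. ✓
— 3 worlds.
For ◇¬p → p:
s: ◇¬p is F, p is T. ✓
u: ◇¬p is F, p is T. ✓
x: ◇¬p is T, p is T. ✓
y: ◇¬p is F, p is F. ✓
— 4 worlds.

3 and 4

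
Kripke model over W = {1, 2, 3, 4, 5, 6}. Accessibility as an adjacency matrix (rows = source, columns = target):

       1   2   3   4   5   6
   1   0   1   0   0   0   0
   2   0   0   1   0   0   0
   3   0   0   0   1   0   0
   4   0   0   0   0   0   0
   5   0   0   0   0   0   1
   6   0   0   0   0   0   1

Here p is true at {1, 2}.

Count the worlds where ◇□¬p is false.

1: successors {2}; □¬p there: 2:T. ✓
2: successors {3}; □¬p there: 3:T. ✓
3: successors {4}; □¬p there: 4:T. ✓
4: no successors, so ◇□¬p fails. ✗
5: successors {6}; □¬p there: 6:T. ✓
6: successors {6}; □¬p there: 6:T. ✓
Satisfying worlds: {1, 2, 3, 5, 6}.
So ◇□¬p fails at the other 1 world.

1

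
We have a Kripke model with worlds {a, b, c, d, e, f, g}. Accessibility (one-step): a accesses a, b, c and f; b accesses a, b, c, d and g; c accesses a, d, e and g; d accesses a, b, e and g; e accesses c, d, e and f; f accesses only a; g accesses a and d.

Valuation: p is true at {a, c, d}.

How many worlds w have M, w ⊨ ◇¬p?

5

a: successors {a, b, c, f}; ¬p there: a:F, b:T, c:F, f:T. ✓
b: successors {a, b, c, d, g}; ¬p there: a:F, b:T, c:F, d:F, g:T. ✓
c: successors {a, d, e, g}; ¬p there: a:F, d:F, e:T, g:T. ✓
d: successors {a, b, e, g}; ¬p there: a:F, b:T, e:T, g:T. ✓
e: successors {c, d, e, f}; ¬p there: c:F, d:F, e:T, f:T. ✓
f: successors {a}; ¬p there: a:F. ✗
g: successors {a, d}; ¬p there: a:F, d:F. ✗
Satisfying worlds: {a, b, c, d, e}.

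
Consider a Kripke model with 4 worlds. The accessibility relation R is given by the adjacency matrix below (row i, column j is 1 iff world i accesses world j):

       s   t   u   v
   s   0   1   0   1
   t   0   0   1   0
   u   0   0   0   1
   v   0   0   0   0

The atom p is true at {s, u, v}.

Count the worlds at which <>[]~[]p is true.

2

s: successors {t, v}; []~[]p there: t:F, v:T. ✓
t: successors {u}; []~[]p there: u:F. ✗
u: successors {v}; []~[]p there: v:T. ✓
v: no successors, so <>[]~[]p fails. ✗
Satisfying worlds: {s, u}.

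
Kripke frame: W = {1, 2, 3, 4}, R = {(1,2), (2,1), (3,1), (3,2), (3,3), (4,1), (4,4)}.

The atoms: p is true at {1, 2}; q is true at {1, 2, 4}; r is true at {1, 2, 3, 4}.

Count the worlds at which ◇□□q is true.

4

1: successors {2}; □□q there: 2:T. ✓
2: successors {1}; □□q there: 1:T. ✓
3: successors {1, 2, 3}; □□q there: 1:T, 2:T, 3:F. ✓
4: successors {1, 4}; □□q there: 1:T, 4:T. ✓
Satisfying worlds: {1, 2, 3, 4}.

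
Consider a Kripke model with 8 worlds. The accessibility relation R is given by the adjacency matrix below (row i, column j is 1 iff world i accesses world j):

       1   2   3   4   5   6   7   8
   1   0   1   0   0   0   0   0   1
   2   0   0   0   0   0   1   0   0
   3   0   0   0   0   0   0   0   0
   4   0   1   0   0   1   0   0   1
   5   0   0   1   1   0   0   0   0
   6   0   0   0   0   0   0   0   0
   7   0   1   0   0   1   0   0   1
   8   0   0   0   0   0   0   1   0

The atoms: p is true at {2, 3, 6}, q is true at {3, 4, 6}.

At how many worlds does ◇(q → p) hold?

6

1: successors {2, 8}; q → p there: 2:T, 8:T. ✓
2: successors {6}; q → p there: 6:T. ✓
3: no successors, so ◇(q → p) fails. ✗
4: successors {2, 5, 8}; q → p there: 2:T, 5:T, 8:T. ✓
5: successors {3, 4}; q → p there: 3:T, 4:F. ✓
6: no successors, so ◇(q → p) fails. ✗
7: successors {2, 5, 8}; q → p there: 2:T, 5:T, 8:T. ✓
8: successors {7}; q → p there: 7:T. ✓
Satisfying worlds: {1, 2, 4, 5, 7, 8}.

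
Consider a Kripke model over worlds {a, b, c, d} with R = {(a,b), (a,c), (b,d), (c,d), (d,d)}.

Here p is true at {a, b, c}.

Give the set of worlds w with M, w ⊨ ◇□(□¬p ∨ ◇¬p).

a: successors {b, c}; □(□¬p ∨ ◇¬p) there: b:T, c:T. ✓
b: successors {d}; □(□¬p ∨ ◇¬p) there: d:T. ✓
c: successors {d}; □(□¬p ∨ ◇¬p) there: d:T. ✓
d: successors {d}; □(□¬p ∨ ◇¬p) there: d:T. ✓

{a, b, c, d}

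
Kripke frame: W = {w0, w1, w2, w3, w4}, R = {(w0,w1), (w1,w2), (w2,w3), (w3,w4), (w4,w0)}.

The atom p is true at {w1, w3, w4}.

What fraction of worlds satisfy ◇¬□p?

2/5

w0: successors {w1}; ¬□p there: w1:T. ✓
w1: successors {w2}; ¬□p there: w2:F. ✗
w2: successors {w3}; ¬□p there: w3:F. ✗
w3: successors {w4}; ¬□p there: w4:T. ✓
w4: successors {w0}; ¬□p there: w0:F. ✗
That's 2 of 5 worlds, so 2/5.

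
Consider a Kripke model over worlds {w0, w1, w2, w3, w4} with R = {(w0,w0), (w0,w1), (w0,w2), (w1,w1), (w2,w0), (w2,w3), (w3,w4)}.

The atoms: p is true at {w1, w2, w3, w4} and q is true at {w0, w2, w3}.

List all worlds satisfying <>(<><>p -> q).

{w0, w2, w3}

w0: successors {w0, w1, w2}; <><>p -> q there: w0:T, w1:F, w2:T. ✓
w1: successors {w1}; <><>p -> q there: w1:F. ✗
w2: successors {w0, w3}; <><>p -> q there: w0:T, w3:T. ✓
w3: successors {w4}; <><>p -> q there: w4:T. ✓
w4: no successors, so <>(<><>p -> q) fails. ✗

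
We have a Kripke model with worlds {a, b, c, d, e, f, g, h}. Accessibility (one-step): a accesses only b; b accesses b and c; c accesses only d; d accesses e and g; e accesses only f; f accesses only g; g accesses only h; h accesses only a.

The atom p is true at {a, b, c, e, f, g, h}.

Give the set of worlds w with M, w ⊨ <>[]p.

{a, b, c, d, e, f, g, h}

a: successors {b}; []p there: b:T. ✓
b: successors {b, c}; []p there: b:T, c:F. ✓
c: successors {d}; []p there: d:T. ✓
d: successors {e, g}; []p there: e:T, g:T. ✓
e: successors {f}; []p there: f:T. ✓
f: successors {g}; []p there: g:T. ✓
g: successors {h}; []p there: h:T. ✓
h: successors {a}; []p there: a:T. ✓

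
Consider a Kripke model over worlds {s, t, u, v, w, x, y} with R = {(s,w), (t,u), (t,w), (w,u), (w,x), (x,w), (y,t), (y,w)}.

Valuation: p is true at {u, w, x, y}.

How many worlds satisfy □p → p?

s: □p is T, p is F. ✗
t: □p is T, p is F. ✗
u: □p is T, p is T. ✓
v: □p is T, p is F. ✗
w: □p is T, p is T. ✓
x: □p is T, p is T. ✓
y: □p is F, p is T. ✓
Satisfying worlds: {u, w, x, y}.

4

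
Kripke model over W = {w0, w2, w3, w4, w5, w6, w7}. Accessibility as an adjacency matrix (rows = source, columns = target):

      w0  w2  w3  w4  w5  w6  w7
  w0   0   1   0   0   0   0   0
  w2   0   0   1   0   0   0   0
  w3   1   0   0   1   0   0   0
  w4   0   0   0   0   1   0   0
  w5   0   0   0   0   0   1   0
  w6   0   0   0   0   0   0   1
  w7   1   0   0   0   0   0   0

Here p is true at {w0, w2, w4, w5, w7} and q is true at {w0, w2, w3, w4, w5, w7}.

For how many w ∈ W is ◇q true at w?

6

w0: successors {w2}; q there: w2:T. ✓
w2: successors {w3}; q there: w3:T. ✓
w3: successors {w0, w4}; q there: w0:T, w4:T. ✓
w4: successors {w5}; q there: w5:T. ✓
w5: successors {w6}; q there: w6:F. ✗
w6: successors {w7}; q there: w7:T. ✓
w7: successors {w0}; q there: w0:T. ✓
Satisfying worlds: {w0, w2, w3, w4, w6, w7}.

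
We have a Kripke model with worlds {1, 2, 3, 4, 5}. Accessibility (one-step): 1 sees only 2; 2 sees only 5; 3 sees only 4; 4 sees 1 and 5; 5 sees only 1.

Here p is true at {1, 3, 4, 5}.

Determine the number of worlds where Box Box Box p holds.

2

1: successors {2}; Box Box p there: 2:T. ✓
2: successors {5}; Box Box p there: 5:F. ✗
3: successors {4}; Box Box p there: 4:F. ✗
4: successors {1, 5}; Box Box p there: 1:T, 5:F. ✗
5: successors {1}; Box Box p there: 1:T. ✓
Satisfying worlds: {1, 5}.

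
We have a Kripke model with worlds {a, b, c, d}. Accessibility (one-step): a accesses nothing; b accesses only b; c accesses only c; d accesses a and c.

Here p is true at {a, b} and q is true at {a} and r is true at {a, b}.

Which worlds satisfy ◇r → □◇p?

{a, b, c}

a: ◇r is F, □◇p is T. ✓
b: ◇r is T, □◇p is T. ✓
c: ◇r is F, □◇p is F. ✓
d: ◇r is T, □◇p is F. ✗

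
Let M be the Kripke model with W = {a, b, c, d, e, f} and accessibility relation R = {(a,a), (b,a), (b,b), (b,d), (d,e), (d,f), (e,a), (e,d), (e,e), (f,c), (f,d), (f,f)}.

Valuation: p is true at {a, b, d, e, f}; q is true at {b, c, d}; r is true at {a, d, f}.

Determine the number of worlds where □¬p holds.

a: successors {a}; ¬p there: a:F. ✗
b: successors {a, b, d}; ¬p there: a:F, b:F, d:F. ✗
c: no successors, so □¬p holds vacuously. ✓
d: successors {e, f}; ¬p there: e:F, f:F. ✗
e: successors {a, d, e}; ¬p there: a:F, d:F, e:F. ✗
f: successors {c, d, f}; ¬p there: c:T, d:F, f:F. ✗
Satisfying worlds: {c}.

1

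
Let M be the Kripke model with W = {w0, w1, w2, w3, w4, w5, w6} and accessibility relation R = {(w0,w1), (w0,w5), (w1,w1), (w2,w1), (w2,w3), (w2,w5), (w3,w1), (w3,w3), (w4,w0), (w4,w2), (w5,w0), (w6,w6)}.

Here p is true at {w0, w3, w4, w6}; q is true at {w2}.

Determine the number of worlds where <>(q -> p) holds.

7

w0: successors {w1, w5}; q -> p there: w1:T, w5:T. ✓
w1: successors {w1}; q -> p there: w1:T. ✓
w2: successors {w1, w3, w5}; q -> p there: w1:T, w3:T, w5:T. ✓
w3: successors {w1, w3}; q -> p there: w1:T, w3:T. ✓
w4: successors {w0, w2}; q -> p there: w0:T, w2:F. ✓
w5: successors {w0}; q -> p there: w0:T. ✓
w6: successors {w6}; q -> p there: w6:T. ✓
Satisfying worlds: {w0, w1, w2, w3, w4, w5, w6}.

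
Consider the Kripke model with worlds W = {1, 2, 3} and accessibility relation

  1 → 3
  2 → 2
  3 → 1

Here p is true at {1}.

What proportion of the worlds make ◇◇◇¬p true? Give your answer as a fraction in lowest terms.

2/3

1: successors {3}; ◇◇¬p there: 3:T. ✓
2: successors {2}; ◇◇¬p there: 2:T. ✓
3: successors {1}; ◇◇¬p there: 1:F. ✗
That's 2 of 3 worlds, so 2/3.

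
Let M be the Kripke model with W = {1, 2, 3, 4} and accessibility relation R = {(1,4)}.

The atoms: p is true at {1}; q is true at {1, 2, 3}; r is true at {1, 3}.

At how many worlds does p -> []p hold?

1: p is T, []p is F. ✗
2: p is F, []p is T. ✓
3: p is F, []p is T. ✓
4: p is F, []p is T. ✓
Satisfying worlds: {2, 3, 4}.

3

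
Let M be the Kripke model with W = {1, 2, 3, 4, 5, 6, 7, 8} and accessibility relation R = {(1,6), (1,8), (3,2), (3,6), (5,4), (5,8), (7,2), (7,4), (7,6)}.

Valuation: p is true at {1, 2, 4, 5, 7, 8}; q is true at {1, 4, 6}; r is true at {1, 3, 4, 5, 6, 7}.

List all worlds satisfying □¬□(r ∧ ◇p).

{2, 4, 6, 8}

1: successors {6, 8}; ¬□(r ∧ ◇p) there: 6:F, 8:F. ✗
2: no successors, so □¬□(r ∧ ◇p) holds vacuously. ✓
3: successors {2, 6}; ¬□(r ∧ ◇p) there: 2:F, 6:F. ✗
4: no successors, so □¬□(r ∧ ◇p) holds vacuously. ✓
5: successors {4, 8}; ¬□(r ∧ ◇p) there: 4:F, 8:F. ✗
6: no successors, so □¬□(r ∧ ◇p) holds vacuously. ✓
7: successors {2, 4, 6}; ¬□(r ∧ ◇p) there: 2:F, 4:F, 6:F. ✗
8: no successors, so □¬□(r ∧ ◇p) holds vacuously. ✓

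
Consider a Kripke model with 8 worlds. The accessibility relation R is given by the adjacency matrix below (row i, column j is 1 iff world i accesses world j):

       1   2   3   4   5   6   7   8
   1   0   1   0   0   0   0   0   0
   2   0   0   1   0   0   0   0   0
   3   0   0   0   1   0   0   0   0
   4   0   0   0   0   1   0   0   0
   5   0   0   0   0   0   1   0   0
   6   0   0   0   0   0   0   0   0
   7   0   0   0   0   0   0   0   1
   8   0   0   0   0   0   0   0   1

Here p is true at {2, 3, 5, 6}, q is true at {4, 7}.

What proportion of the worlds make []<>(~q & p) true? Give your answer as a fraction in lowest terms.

1/2

1: successors {2}; <>(~q & p) there: 2:T. ✓
2: successors {3}; <>(~q & p) there: 3:F. ✗
3: successors {4}; <>(~q & p) there: 4:T. ✓
4: successors {5}; <>(~q & p) there: 5:T. ✓
5: successors {6}; <>(~q & p) there: 6:F. ✗
6: no successors, so []<>(~q & p) holds vacuously. ✓
7: successors {8}; <>(~q & p) there: 8:F. ✗
8: successors {8}; <>(~q & p) there: 8:F. ✗
That's 4 of 8 worlds, so 4/8 = 1/2.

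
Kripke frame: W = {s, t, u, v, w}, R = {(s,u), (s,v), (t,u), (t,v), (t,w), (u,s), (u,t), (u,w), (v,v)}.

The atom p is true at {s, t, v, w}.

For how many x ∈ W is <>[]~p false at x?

s: successors {u, v}; []~p there: u:F, v:F. ✗
t: successors {u, v, w}; []~p there: u:F, v:F, w:T. ✓
u: successors {s, t, w}; []~p there: s:F, t:F, w:T. ✓
v: successors {v}; []~p there: v:F. ✗
w: no successors, so <>[]~p fails. ✗
Satisfying worlds: {t, u}.
So <>[]~p fails at the other 3 worlds.

3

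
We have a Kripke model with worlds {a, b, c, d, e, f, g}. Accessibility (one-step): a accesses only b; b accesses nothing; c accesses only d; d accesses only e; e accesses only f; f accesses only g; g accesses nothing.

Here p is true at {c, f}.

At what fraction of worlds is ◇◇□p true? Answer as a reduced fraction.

a: successors {b}; ◇□p there: b:F. ✗
b: no successors, so ◇◇□p fails. ✗
c: successors {d}; ◇□p there: d:T. ✓
d: successors {e}; ◇□p there: e:F. ✗
e: successors {f}; ◇□p there: f:T. ✓
f: successors {g}; ◇□p there: g:F. ✗
g: no successors, so ◇◇□p fails. ✗
That's 2 of 7 worlds, so 2/7.

2/7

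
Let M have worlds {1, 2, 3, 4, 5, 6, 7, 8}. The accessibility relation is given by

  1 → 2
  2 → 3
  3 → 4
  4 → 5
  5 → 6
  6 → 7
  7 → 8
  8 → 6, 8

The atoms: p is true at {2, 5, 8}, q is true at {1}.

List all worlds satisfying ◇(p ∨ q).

1: successors {2}; p ∨ q there: 2:T. ✓
2: successors {3}; p ∨ q there: 3:F. ✗
3: successors {4}; p ∨ q there: 4:F. ✗
4: successors {5}; p ∨ q there: 5:T. ✓
5: successors {6}; p ∨ q there: 6:F. ✗
6: successors {7}; p ∨ q there: 7:F. ✗
7: successors {8}; p ∨ q there: 8:T. ✓
8: successors {6, 8}; p ∨ q there: 6:F, 8:T. ✓

{1, 4, 7, 8}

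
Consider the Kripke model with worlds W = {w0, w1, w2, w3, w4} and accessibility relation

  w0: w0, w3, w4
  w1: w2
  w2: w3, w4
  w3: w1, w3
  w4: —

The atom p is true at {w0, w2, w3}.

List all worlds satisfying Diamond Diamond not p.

w0: successors {w0, w3, w4}; Diamond not p there: w0:T, w3:T, w4:F. ✓
w1: successors {w2}; Diamond not p there: w2:T. ✓
w2: successors {w3, w4}; Diamond not p there: w3:T, w4:F. ✓
w3: successors {w1, w3}; Diamond not p there: w1:F, w3:T. ✓
w4: no successors, so Diamond Diamond not p fails. ✗

{w0, w1, w2, w3}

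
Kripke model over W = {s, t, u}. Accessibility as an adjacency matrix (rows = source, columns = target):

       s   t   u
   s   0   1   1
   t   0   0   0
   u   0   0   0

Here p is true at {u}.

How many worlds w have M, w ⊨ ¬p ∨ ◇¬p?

s: ¬p is T, ◇¬p is T. ✓
t: ¬p is T, ◇¬p is F. ✓
u: ¬p is F, ◇¬p is F. ✗
Satisfying worlds: {s, t}.

2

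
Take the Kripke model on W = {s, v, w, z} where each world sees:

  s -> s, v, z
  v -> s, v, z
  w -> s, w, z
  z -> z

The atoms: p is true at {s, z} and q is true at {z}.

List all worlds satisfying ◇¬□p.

s: successors {s, v, z}; ¬□p there: s:T, v:T, z:F. ✓
v: successors {s, v, z}; ¬□p there: s:T, v:T, z:F. ✓
w: successors {s, w, z}; ¬□p there: s:T, w:T, z:F. ✓
z: successors {z}; ¬□p there: z:F. ✗

{s, v, w}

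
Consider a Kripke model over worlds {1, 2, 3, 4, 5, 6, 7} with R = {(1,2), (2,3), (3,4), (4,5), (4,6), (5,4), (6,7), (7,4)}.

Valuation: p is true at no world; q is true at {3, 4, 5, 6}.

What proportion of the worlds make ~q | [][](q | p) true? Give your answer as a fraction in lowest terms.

1: ~q is T, [][](q | p) is T. ✓
2: ~q is T, [][](q | p) is T. ✓
3: ~q is F, [][](q | p) is T. ✓
4: ~q is F, [][](q | p) is F. ✗
5: ~q is F, [][](q | p) is T. ✓
6: ~q is F, [][](q | p) is T. ✓
7: ~q is T, [][](q | p) is T. ✓
That's 6 of 7 worlds, so 6/7.

6/7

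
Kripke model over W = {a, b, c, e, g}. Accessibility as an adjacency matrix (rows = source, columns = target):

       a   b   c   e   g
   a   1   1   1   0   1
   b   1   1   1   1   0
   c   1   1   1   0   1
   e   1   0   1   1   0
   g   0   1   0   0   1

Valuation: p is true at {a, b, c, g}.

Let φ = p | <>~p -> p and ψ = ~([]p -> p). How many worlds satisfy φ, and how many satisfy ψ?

4 and 0

For p | <>~p -> p:
a: p | <>~p is T, p is T. ✓
b: p | <>~p is T, p is T. ✓
c: p | <>~p is T, p is T. ✓
e: p | <>~p is T, p is F. ✗
g: p | <>~p is T, p is T. ✓
— 4 worlds.
For ~([]p -> p):
a: []p -> p is T. ✗
b: []p -> p is T. ✗
c: []p -> p is T. ✗
e: []p -> p is T. ✗
g: []p -> p is T. ✗
— 0 worlds.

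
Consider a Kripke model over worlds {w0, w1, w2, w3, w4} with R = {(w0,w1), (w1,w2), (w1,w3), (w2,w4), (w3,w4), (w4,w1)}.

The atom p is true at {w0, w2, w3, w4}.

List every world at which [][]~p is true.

{w2, w3}

w0: successors {w1}; []~p there: w1:F. ✗
w1: successors {w2, w3}; []~p there: w2:F, w3:F. ✗
w2: successors {w4}; []~p there: w4:T. ✓
w3: successors {w4}; []~p there: w4:T. ✓
w4: successors {w1}; []~p there: w1:F. ✗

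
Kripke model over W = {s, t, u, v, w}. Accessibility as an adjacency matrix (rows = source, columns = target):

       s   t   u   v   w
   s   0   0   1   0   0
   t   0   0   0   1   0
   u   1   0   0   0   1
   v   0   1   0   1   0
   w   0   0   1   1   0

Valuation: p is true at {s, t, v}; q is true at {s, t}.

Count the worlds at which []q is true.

s: successors {u}; q there: u:F. ✗
t: successors {v}; q there: v:F. ✗
u: successors {s, w}; q there: s:T, w:F. ✗
v: successors {t, v}; q there: t:T, v:F. ✗
w: successors {u, v}; q there: u:F, v:F. ✗
Satisfying worlds: ∅.

0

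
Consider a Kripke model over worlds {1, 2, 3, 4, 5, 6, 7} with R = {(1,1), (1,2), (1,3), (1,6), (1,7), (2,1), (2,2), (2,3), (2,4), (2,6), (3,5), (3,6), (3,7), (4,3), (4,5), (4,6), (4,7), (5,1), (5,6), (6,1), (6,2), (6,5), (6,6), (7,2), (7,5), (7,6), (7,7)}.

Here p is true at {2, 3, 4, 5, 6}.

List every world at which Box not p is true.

∅

1: successors {1, 2, 3, 6, 7}; not p there: 1:T, 2:F, 3:F, 6:F, 7:T. ✗
2: successors {1, 2, 3, 4, 6}; not p there: 1:T, 2:F, 3:F, 4:F, 6:F. ✗
3: successors {5, 6, 7}; not p there: 5:F, 6:F, 7:T. ✗
4: successors {3, 5, 6, 7}; not p there: 3:F, 5:F, 6:F, 7:T. ✗
5: successors {1, 6}; not p there: 1:T, 6:F. ✗
6: successors {1, 2, 5, 6}; not p there: 1:T, 2:F, 5:F, 6:F. ✗
7: successors {2, 5, 6, 7}; not p there: 2:F, 5:F, 6:F, 7:T. ✗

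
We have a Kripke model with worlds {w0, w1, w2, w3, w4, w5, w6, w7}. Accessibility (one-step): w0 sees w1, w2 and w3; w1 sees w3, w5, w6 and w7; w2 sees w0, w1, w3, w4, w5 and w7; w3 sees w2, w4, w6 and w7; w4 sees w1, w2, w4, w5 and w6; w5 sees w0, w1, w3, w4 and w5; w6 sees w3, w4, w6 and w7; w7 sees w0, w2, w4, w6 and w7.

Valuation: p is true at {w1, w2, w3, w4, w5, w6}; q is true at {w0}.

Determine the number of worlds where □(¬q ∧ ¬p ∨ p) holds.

5

w0: successors {w1, w2, w3}; ¬q ∧ ¬p ∨ p there: w1:T, w2:T, w3:T. ✓
w1: successors {w3, w5, w6, w7}; ¬q ∧ ¬p ∨ p there: w3:T, w5:T, w6:T, w7:T. ✓
w2: successors {w0, w1, w3, w4, w5, w7}; ¬q ∧ ¬p ∨ p there: w0:F, w1:T, w3:T, w4:T, w5:T, w7:T. ✗
w3: successors {w2, w4, w6, w7}; ¬q ∧ ¬p ∨ p there: w2:T, w4:T, w6:T, w7:T. ✓
w4: successors {w1, w2, w4, w5, w6}; ¬q ∧ ¬p ∨ p there: w1:T, w2:T, w4:T, w5:T, w6:T. ✓
w5: successors {w0, w1, w3, w4, w5}; ¬q ∧ ¬p ∨ p there: w0:F, w1:T, w3:T, w4:T, w5:T. ✗
w6: successors {w3, w4, w6, w7}; ¬q ∧ ¬p ∨ p there: w3:T, w4:T, w6:T, w7:T. ✓
w7: successors {w0, w2, w4, w6, w7}; ¬q ∧ ¬p ∨ p there: w0:F, w2:T, w4:T, w6:T, w7:T. ✗
Satisfying worlds: {w0, w1, w3, w4, w6}.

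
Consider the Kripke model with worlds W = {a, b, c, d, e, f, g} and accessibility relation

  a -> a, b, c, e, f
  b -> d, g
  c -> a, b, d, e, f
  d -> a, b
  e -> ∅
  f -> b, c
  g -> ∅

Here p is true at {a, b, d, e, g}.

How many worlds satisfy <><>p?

5

a: successors {a, b, c, e, f}; <>p there: a:T, b:T, c:T, e:F, f:T. ✓
b: successors {d, g}; <>p there: d:T, g:F. ✓
c: successors {a, b, d, e, f}; <>p there: a:T, b:T, d:T, e:F, f:T. ✓
d: successors {a, b}; <>p there: a:T, b:T. ✓
e: no successors, so <><>p fails. ✗
f: successors {b, c}; <>p there: b:T, c:T. ✓
g: no successors, so <><>p fails. ✗
Satisfying worlds: {a, b, c, d, f}.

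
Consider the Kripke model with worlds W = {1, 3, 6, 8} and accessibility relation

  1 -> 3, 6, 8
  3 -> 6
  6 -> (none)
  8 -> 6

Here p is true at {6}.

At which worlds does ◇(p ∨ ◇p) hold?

{1, 3, 8}

1: successors {3, 6, 8}; p ∨ ◇p there: 3:T, 6:T, 8:T. ✓
3: successors {6}; p ∨ ◇p there: 6:T. ✓
6: no successors, so ◇(p ∨ ◇p) fails. ✗
8: successors {6}; p ∨ ◇p there: 6:T. ✓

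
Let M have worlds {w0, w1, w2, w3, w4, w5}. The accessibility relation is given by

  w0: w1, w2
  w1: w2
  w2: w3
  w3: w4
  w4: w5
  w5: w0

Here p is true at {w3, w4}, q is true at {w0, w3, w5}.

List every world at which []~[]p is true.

w0: successors {w1, w2}; ~[]p there: w1:T, w2:F. ✗
w1: successors {w2}; ~[]p there: w2:F. ✗
w2: successors {w3}; ~[]p there: w3:F. ✗
w3: successors {w4}; ~[]p there: w4:T. ✓
w4: successors {w5}; ~[]p there: w5:T. ✓
w5: successors {w0}; ~[]p there: w0:T. ✓

{w3, w4, w5}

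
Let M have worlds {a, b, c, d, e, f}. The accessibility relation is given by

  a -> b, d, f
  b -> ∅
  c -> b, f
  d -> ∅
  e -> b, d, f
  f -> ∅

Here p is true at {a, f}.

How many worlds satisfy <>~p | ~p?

5

a: <>~p is T, ~p is F. ✓
b: <>~p is F, ~p is T. ✓
c: <>~p is T, ~p is T. ✓
d: <>~p is F, ~p is T. ✓
e: <>~p is T, ~p is T. ✓
f: <>~p is F, ~p is F. ✗
Satisfying worlds: {a, b, c, d, e}.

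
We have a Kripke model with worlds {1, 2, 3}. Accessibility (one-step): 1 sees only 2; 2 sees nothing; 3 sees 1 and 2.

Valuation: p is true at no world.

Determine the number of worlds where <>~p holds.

2

1: successors {2}; ~p there: 2:T. ✓
2: no successors, so <>~p fails. ✗
3: successors {1, 2}; ~p there: 1:T, 2:T. ✓
Satisfying worlds: {1, 3}.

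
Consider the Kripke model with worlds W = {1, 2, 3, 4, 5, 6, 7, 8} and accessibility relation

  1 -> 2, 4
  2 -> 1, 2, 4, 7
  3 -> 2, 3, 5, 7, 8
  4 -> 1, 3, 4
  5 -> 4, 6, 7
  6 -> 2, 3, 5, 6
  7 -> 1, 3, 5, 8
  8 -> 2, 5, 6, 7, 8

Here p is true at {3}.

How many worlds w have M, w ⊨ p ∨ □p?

1

1: p is F, □p is F. ✗
2: p is F, □p is F. ✗
3: p is T, □p is F. ✓
4: p is F, □p is F. ✗
5: p is F, □p is F. ✗
6: p is F, □p is F. ✗
7: p is F, □p is F. ✗
8: p is F, □p is F. ✗
Satisfying worlds: {3}.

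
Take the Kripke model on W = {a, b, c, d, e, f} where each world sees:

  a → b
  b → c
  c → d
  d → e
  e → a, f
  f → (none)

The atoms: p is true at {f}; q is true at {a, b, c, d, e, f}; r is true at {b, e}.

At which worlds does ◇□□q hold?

{a, b, c, d, e}

a: successors {b}; □□q there: b:T. ✓
b: successors {c}; □□q there: c:T. ✓
c: successors {d}; □□q there: d:T. ✓
d: successors {e}; □□q there: e:T. ✓
e: successors {a, f}; □□q there: a:T, f:T. ✓
f: no successors, so ◇□□q fails. ✗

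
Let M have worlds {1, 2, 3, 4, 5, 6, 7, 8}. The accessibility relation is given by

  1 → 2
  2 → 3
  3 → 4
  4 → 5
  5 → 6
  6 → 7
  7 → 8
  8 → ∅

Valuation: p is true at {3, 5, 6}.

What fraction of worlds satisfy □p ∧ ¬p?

1: □p is F, ¬p is T. ✗
2: □p is T, ¬p is T. ✓
3: □p is F, ¬p is F. ✗
4: □p is T, ¬p is T. ✓
5: □p is T, ¬p is F. ✗
6: □p is F, ¬p is F. ✗
7: □p is F, ¬p is T. ✗
8: □p is T, ¬p is T. ✓
That's 3 of 8 worlds, so 3/8.

3/8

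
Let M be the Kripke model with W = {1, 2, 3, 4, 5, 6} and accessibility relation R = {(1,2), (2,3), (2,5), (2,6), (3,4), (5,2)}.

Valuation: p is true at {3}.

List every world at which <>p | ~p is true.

1: <>p is F, ~p is T. ✓
2: <>p is T, ~p is T. ✓
3: <>p is F, ~p is F. ✗
4: <>p is F, ~p is T. ✓
5: <>p is F, ~p is T. ✓
6: <>p is F, ~p is T. ✓

{1, 2, 4, 5, 6}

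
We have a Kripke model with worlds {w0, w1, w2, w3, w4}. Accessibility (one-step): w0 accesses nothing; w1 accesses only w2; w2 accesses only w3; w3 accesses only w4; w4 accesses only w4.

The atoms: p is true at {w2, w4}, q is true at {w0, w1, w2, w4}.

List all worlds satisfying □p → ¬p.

{w0, w1, w2, w3}

w0: □p is T, ¬p is T. ✓
w1: □p is T, ¬p is T. ✓
w2: □p is F, ¬p is F. ✓
w3: □p is T, ¬p is T. ✓
w4: □p is T, ¬p is F. ✗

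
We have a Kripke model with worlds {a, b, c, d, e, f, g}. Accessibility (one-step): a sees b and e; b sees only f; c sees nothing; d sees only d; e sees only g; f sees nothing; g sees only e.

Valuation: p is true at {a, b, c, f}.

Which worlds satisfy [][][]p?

a: successors {b, e}; [][]p there: b:T, e:F. ✗
b: successors {f}; [][]p there: f:T. ✓
c: no successors, so [][][]p holds vacuously. ✓
d: successors {d}; [][]p there: d:F. ✗
e: successors {g}; [][]p there: g:F. ✗
f: no successors, so [][][]p holds vacuously. ✓
g: successors {e}; [][]p there: e:F. ✗

{b, c, f}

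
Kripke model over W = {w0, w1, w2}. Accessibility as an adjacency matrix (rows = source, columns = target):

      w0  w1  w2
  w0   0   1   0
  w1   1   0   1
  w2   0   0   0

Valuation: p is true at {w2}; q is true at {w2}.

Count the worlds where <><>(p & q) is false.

w0: successors {w1}; <>(p & q) there: w1:T. ✓
w1: successors {w0, w2}; <>(p & q) there: w0:F, w2:F. ✗
w2: no successors, so <><>(p & q) fails. ✗
Satisfying worlds: {w0}.
So <><>(p & q) fails at the other 2 worlds.

2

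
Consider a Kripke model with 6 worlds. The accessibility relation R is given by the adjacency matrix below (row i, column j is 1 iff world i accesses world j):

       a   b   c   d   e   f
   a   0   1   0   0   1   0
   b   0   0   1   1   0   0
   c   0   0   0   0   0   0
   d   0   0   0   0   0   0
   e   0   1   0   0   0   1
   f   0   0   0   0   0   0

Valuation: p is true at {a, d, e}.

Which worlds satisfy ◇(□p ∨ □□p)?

{a, b, e}

a: successors {b, e}; □p ∨ □□p there: b:T, e:F. ✓
b: successors {c, d}; □p ∨ □□p there: c:T, d:T. ✓
c: no successors, so ◇(□p ∨ □□p) fails. ✗
d: no successors, so ◇(□p ∨ □□p) fails. ✗
e: successors {b, f}; □p ∨ □□p there: b:T, f:T. ✓
f: no successors, so ◇(□p ∨ □□p) fails. ✗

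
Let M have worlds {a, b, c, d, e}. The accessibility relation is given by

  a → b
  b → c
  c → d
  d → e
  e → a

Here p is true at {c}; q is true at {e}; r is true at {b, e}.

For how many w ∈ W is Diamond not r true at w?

3

a: successors {b}; not r there: b:F. ✗
b: successors {c}; not r there: c:T. ✓
c: successors {d}; not r there: d:T. ✓
d: successors {e}; not r there: e:F. ✗
e: successors {a}; not r there: a:T. ✓
Satisfying worlds: {b, c, e}.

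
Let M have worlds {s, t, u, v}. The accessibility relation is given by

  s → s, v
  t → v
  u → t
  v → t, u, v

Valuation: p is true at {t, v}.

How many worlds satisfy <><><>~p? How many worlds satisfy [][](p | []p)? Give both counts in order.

4 and 3

For <><><>~p:
s: successors {s, v}; <><>~p there: s:T, v:T. ✓
t: successors {v}; <><>~p there: v:T. ✓
u: successors {t}; <><>~p there: t:T. ✓
v: successors {t, u, v}; <><>~p there: t:T, u:F, v:T. ✓
— 4 worlds.
For [][](p | []p):
s: successors {s, v}; [](p | []p) there: s:F, v:T. ✗
t: successors {v}; [](p | []p) there: v:T. ✓
u: successors {t}; [](p | []p) there: t:T. ✓
v: successors {t, u, v}; [](p | []p) there: t:T, u:T, v:T. ✓
— 3 worlds.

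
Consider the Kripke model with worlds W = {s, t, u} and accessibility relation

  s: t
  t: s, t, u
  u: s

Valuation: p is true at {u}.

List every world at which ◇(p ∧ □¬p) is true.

s: successors {t}; p ∧ □¬p there: t:F. ✗
t: successors {s, t, u}; p ∧ □¬p there: s:F, t:F, u:T. ✓
u: successors {s}; p ∧ □¬p there: s:F. ✗

{t}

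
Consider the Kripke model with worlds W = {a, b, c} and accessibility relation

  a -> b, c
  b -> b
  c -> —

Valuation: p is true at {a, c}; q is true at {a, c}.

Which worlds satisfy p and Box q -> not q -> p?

a: p and Box q is F, not q -> p is T. ✓
b: p and Box q is F, not q -> p is F. ✓
c: p and Box q is T, not q -> p is T. ✓

{a, b, c}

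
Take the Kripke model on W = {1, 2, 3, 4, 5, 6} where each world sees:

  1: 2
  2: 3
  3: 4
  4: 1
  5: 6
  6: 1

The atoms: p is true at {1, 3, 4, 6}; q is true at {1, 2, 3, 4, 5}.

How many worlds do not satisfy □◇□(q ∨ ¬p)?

1: successors {2}; ◇□(q ∨ ¬p) there: 2:T. ✓
2: successors {3}; ◇□(q ∨ ¬p) there: 3:T. ✓
3: successors {4}; ◇□(q ∨ ¬p) there: 4:T. ✓
4: successors {1}; ◇□(q ∨ ¬p) there: 1:T. ✓
5: successors {6}; ◇□(q ∨ ¬p) there: 6:T. ✓
6: successors {1}; ◇□(q ∨ ¬p) there: 1:T. ✓
Satisfying worlds: {1, 2, 3, 4, 5, 6}.
So □◇□(q ∨ ¬p) fails at the other 0 worlds.

0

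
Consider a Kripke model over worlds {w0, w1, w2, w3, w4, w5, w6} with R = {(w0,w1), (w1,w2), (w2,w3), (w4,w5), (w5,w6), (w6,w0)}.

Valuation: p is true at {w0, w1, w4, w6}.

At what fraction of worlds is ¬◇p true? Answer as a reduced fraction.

w0: ◇p is T. ✗
w1: ◇p is F. ✓
w2: ◇p is F. ✓
w3: ◇p is F. ✓
w4: ◇p is F. ✓
w5: ◇p is T. ✗
w6: ◇p is T. ✗
That's 4 of 7 worlds, so 4/7.

4/7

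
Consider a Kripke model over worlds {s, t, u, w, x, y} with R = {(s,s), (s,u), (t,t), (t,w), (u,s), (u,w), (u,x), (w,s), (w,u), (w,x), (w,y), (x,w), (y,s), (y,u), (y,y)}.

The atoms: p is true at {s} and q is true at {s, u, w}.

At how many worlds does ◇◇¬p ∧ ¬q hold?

s: ◇◇¬p is T, ¬q is F. ✗
t: ◇◇¬p is T, ¬q is T. ✓
u: ◇◇¬p is T, ¬q is F. ✗
w: ◇◇¬p is T, ¬q is F. ✗
x: ◇◇¬p is T, ¬q is T. ✓
y: ◇◇¬p is T, ¬q is T. ✓
Satisfying worlds: {t, x, y}.

3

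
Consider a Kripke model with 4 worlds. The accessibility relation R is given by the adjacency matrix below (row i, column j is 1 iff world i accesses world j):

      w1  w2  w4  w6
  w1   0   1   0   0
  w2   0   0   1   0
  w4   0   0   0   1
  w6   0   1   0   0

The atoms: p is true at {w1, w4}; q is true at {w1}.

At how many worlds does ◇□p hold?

2

w1: successors {w2}; □p there: w2:T. ✓
w2: successors {w4}; □p there: w4:F. ✗
w4: successors {w6}; □p there: w6:F. ✗
w6: successors {w2}; □p there: w2:T. ✓
Satisfying worlds: {w1, w6}.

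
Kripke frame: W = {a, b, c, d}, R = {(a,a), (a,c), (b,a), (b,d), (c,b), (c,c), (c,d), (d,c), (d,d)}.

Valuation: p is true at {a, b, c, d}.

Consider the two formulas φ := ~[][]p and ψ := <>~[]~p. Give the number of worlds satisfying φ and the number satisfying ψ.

0 and 4

For ~[][]p:
a: [][]p is T. ✗
b: [][]p is T. ✗
c: [][]p is T. ✗
d: [][]p is T. ✗
— 0 worlds.
For <>~[]~p:
a: successors {a, c}; ~[]~p there: a:T, c:T. ✓
b: successors {a, d}; ~[]~p there: a:T, d:T. ✓
c: successors {b, c, d}; ~[]~p there: b:T, c:T, d:T. ✓
d: successors {c, d}; ~[]~p there: c:T, d:T. ✓
— 4 worlds.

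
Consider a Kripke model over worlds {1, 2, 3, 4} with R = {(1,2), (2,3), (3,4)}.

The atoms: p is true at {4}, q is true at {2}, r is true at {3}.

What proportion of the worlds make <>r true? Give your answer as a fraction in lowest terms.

1: successors {2}; r there: 2:F. ✗
2: successors {3}; r there: 3:T. ✓
3: successors {4}; r there: 4:F. ✗
4: no successors, so <>r fails. ✗
That's 1 of 4 worlds, so 1/4.

1/4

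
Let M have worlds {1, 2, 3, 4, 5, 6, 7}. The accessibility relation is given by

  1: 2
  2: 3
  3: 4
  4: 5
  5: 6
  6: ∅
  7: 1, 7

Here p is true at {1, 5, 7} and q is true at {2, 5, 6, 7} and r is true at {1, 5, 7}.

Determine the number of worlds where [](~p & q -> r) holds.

5

1: successors {2}; ~p & q -> r there: 2:F. ✗
2: successors {3}; ~p & q -> r there: 3:T. ✓
3: successors {4}; ~p & q -> r there: 4:T. ✓
4: successors {5}; ~p & q -> r there: 5:T. ✓
5: successors {6}; ~p & q -> r there: 6:F. ✗
6: no successors, so [](~p & q -> r) holds vacuously. ✓
7: successors {1, 7}; ~p & q -> r there: 1:T, 7:T. ✓
Satisfying worlds: {2, 3, 4, 6, 7}.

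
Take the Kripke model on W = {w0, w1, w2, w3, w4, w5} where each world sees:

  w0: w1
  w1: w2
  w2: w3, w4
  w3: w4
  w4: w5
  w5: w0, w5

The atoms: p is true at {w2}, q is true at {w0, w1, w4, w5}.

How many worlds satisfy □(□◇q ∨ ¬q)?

5

w0: successors {w1}; □◇q ∨ ¬q there: w1:T. ✓
w1: successors {w2}; □◇q ∨ ¬q there: w2:T. ✓
w2: successors {w3, w4}; □◇q ∨ ¬q there: w3:T, w4:T. ✓
w3: successors {w4}; □◇q ∨ ¬q there: w4:T. ✓
w4: successors {w5}; □◇q ∨ ¬q there: w5:T. ✓
w5: successors {w0, w5}; □◇q ∨ ¬q there: w0:F, w5:T. ✗
Satisfying worlds: {w0, w1, w2, w3, w4}.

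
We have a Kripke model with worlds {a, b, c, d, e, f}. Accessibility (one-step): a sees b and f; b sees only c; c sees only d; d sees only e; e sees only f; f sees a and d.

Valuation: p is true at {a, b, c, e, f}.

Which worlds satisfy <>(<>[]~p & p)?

{a}

a: successors {b, f}; <>[]~p & p there: b:T, f:F. ✓
b: successors {c}; <>[]~p & p there: c:F. ✗
c: successors {d}; <>[]~p & p there: d:F. ✗
d: successors {e}; <>[]~p & p there: e:F. ✗
e: successors {f}; <>[]~p & p there: f:F. ✗
f: successors {a, d}; <>[]~p & p there: a:F, d:F. ✗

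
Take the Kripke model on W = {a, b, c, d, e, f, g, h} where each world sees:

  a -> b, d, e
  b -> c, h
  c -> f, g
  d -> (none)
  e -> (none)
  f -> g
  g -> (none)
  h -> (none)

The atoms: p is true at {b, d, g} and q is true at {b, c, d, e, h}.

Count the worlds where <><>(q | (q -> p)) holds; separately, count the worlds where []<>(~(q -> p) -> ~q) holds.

3 and 4

For <><>(q | (q -> p)):
a: successors {b, d, e}; <>(q | (q -> p)) there: b:T, d:F, e:F. ✓
b: successors {c, h}; <>(q | (q -> p)) there: c:T, h:F. ✓
c: successors {f, g}; <>(q | (q -> p)) there: f:T, g:F. ✓
d: no successors, so <><>(q | (q -> p)) fails. ✗
e: no successors, so <><>(q | (q -> p)) fails. ✗
f: successors {g}; <>(q | (q -> p)) there: g:F. ✗
g: no successors, so <><>(q | (q -> p)) fails. ✗
h: no successors, so <><>(q | (q -> p)) fails. ✗
— 3 worlds.
For []<>(~(q -> p) -> ~q):
a: successors {b, d, e}; <>(~(q -> p) -> ~q) there: b:F, d:F, e:F. ✗
b: successors {c, h}; <>(~(q -> p) -> ~q) there: c:T, h:F. ✗
c: successors {f, g}; <>(~(q -> p) -> ~q) there: f:T, g:F. ✗
d: no successors, so []<>(~(q -> p) -> ~q) holds vacuously. ✓
e: no successors, so []<>(~(q -> p) -> ~q) holds vacuously. ✓
f: successors {g}; <>(~(q -> p) -> ~q) there: g:F. ✗
g: no successors, so []<>(~(q -> p) -> ~q) holds vacuously. ✓
h: no successors, so []<>(~(q -> p) -> ~q) holds vacuously. ✓
— 4 worlds.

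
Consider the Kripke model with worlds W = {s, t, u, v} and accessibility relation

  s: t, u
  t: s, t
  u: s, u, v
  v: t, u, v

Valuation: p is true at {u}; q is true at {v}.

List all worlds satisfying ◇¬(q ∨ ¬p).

{s, u, v}

s: successors {t, u}; ¬(q ∨ ¬p) there: t:F, u:T. ✓
t: successors {s, t}; ¬(q ∨ ¬p) there: s:F, t:F. ✗
u: successors {s, u, v}; ¬(q ∨ ¬p) there: s:F, u:T, v:F. ✓
v: successors {t, u, v}; ¬(q ∨ ¬p) there: t:F, u:T, v:F. ✓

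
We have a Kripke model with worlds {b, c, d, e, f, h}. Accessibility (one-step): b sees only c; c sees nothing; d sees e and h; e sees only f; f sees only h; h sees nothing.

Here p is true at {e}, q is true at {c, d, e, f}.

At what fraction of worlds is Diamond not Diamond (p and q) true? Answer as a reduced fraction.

2/3

b: successors {c}; not Diamond (p and q) there: c:T. ✓
c: no successors, so Diamond not Diamond (p and q) fails. ✗
d: successors {e, h}; not Diamond (p and q) there: e:T, h:T. ✓
e: successors {f}; not Diamond (p and q) there: f:T. ✓
f: successors {h}; not Diamond (p and q) there: h:T. ✓
h: no successors, so Diamond not Diamond (p and q) fails. ✗
That's 4 of 6 worlds, so 4/6 = 2/3.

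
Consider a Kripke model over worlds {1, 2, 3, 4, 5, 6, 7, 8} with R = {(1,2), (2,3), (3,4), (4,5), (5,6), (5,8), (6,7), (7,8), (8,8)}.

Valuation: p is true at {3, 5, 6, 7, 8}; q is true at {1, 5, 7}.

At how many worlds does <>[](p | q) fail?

1: successors {2}; [](p | q) there: 2:T. ✓
2: successors {3}; [](p | q) there: 3:F. ✗
3: successors {4}; [](p | q) there: 4:T. ✓
4: successors {5}; [](p | q) there: 5:T. ✓
5: successors {6, 8}; [](p | q) there: 6:T, 8:T. ✓
6: successors {7}; [](p | q) there: 7:T. ✓
7: successors {8}; [](p | q) there: 8:T. ✓
8: successors {8}; [](p | q) there: 8:T. ✓
Satisfying worlds: {1, 3, 4, 5, 6, 7, 8}.
So <>[](p | q) fails at the other 1 world.

1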